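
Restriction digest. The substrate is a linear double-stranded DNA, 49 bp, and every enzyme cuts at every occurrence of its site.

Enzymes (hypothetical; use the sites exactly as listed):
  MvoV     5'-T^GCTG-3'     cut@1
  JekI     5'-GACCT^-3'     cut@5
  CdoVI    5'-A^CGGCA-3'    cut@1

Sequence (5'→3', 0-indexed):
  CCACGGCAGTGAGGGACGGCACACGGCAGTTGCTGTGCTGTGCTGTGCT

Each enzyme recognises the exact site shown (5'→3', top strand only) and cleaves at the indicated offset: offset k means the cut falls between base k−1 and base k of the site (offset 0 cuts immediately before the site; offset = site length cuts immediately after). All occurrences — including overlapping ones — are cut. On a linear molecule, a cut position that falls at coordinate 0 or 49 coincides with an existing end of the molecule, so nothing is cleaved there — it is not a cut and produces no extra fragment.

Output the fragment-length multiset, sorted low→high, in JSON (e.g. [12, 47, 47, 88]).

[3,5,5,7,8,8,13]

Scan for sites:
  MvoV (TGCTG, off=1): starts [30, 35, 40] → cuts [31, 36, 41]
  JekI (GACCT, off=5): no sites
  CdoVI (ACGGCA, off=1): starts [2, 15, 22] → cuts [3, 16, 23]

All cut coordinates (distinct, sorted): [3, 16, 23, 31, 36, 41]

Fragment lengths:
  [0,3): 3 bp
  [3,16): 13 bp
  [16,23): 7 bp
  [23,31): 8 bp
  [31,36): 5 bp
  [36,41): 5 bp
  [41,49): 8 bp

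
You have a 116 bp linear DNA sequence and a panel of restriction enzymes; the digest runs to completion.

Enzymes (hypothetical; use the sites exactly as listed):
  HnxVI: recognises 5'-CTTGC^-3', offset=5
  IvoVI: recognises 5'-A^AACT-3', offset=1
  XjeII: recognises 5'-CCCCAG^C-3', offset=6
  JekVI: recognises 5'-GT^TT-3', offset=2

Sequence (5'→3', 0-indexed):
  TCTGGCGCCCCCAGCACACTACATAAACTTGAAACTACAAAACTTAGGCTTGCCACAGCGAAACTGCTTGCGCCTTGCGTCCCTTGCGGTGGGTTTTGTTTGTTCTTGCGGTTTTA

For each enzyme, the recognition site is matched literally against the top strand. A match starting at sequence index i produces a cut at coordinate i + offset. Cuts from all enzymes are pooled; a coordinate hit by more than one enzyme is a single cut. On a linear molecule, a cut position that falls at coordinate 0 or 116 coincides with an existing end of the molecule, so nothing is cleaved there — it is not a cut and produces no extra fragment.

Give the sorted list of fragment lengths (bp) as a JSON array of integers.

[3,4,5,7,7,7,8,8,9,10,10,11,13,14]

Site scan:
  HnxVI (CTTGC, off=5): starts [48, 66, 73, 82, 104] → cuts [53, 71, 78, 87, 109]
  IvoVI (AAACT, off=1): starts [24, 31, 39, 60] → cuts [25, 32, 40, 61]
  XjeII (CCCCAGC, off=6): starts [8] → cuts [14]
  JekVI (GTTT, off=2): starts [92, 97, 110] → cuts [94, 99, 112]

All cut coordinates (distinct, sorted): [14, 25, 32, 40, 53, 61, 71, 78, 87, 94, 99, 109, 112]

Fragment lengths:
  [0,14): 14 bp
  [14,25): 11 bp
  [25,32): 7 bp
  [32,40): 8 bp
  [40,53): 13 bp
  [53,61): 8 bp
  [61,71): 10 bp
  [71,78): 7 bp
  [78,87): 9 bp
  [87,94): 7 bp
  [94,99): 5 bp
  [99,109): 10 bp
  [109,112): 3 bp
  [112,116): 4 bp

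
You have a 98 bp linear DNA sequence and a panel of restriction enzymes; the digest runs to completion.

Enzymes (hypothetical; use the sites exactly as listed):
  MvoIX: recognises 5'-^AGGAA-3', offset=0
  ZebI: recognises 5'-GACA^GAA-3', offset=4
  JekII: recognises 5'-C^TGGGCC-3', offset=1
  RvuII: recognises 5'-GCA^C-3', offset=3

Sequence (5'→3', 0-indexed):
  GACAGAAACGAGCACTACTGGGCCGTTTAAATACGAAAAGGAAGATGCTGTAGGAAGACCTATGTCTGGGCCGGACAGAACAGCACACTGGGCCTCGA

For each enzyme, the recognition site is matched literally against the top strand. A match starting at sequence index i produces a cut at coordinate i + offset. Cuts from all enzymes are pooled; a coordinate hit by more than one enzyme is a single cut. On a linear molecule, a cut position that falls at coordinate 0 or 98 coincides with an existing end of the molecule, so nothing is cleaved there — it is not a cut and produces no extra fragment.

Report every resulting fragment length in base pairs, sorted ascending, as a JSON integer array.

[3,4,4,8,10,10,11,13,15,20]

Site scan:
  MvoIX AGGAA/0: at [38, 51] ⇒ [38, 51]
  ZebI GACAGAA/4: at [0, 73] ⇒ [4, 77]
  JekII CTGGGCC/1: at [17, 65, 87] ⇒ [18, 66, 88]
  RvuII GCAC/3: at [11, 82] ⇒ [14, 85]

All cut coordinates (distinct, sorted): [4, 14, 18, 38, 51, 66, 77, 85, 88]

Fragment lengths:
  [0,4): 4 bp
  [4,14): 10 bp
  [14,18): 4 bp
  [18,38): 20 bp
  [38,51): 13 bp
  [51,66): 15 bp
  [66,77): 11 bp
  [77,85): 8 bp
  [85,88): 3 bp
  [88,98): 10 bp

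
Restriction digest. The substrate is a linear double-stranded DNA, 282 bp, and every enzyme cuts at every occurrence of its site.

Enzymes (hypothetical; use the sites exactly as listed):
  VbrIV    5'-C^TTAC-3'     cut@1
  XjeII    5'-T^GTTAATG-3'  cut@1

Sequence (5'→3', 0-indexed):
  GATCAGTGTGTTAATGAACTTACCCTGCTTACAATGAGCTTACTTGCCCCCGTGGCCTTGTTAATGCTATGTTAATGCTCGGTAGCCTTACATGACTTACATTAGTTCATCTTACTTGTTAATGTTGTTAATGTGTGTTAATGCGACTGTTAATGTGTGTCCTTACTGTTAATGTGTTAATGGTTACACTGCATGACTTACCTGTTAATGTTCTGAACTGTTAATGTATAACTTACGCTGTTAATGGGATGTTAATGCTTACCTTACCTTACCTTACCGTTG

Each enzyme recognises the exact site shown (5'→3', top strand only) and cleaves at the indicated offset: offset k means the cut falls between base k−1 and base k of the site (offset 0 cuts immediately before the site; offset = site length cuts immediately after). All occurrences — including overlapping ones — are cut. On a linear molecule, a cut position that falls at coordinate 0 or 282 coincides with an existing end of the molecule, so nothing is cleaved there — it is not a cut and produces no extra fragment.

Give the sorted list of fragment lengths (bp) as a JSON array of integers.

[5,5,5,5,6,6,7,8,8,9,9,9,9,9,10,10,11,11,11,12,13,14,15,16,17,20,22]

Site scan:
  VbrIV (CTTAC, off=1): starts [18, 27, 38, 86, 95, 110, 161, 196, 231, 257, 262, 267, 272] → cuts [19, 28, 39, 87, 96, 111, 162, 197, 232, 258, 263, 268, 273]
  XjeII (TGTTAATG, off=1): starts [8, 58, 69, 116, 125, 135, 147, 166, 174, 202, 218, 238, 249] → cuts [9, 59, 70, 117, 126, 136, 148, 167, 175, 203, 219, 239, 250]

All cut coordinates (distinct, sorted): [9, 19, 28, 39, 59, 70, 87, 96, 111, 117, 126, 136, 148, 162, 167, 175, 197, 203, 219, 232, 239, 250, 258, 263, 268, 273]

Fragment lengths:
  [0,9): 9 bp
  [9,19): 10 bp
  [19,28): 9 bp
  [28,39): 11 bp
  [39,59): 20 bp
  [59,70): 11 bp
  [70,87): 17 bp
  [87,96): 9 bp
  [96,111): 15 bp
  [111,117): 6 bp
  [117,126): 9 bp
  [126,136): 10 bp
  [136,148): 12 bp
  [148,162): 14 bp
  [162,167): 5 bp
  [167,175): 8 bp
  [175,197): 22 bp
  [197,203): 6 bp
  [203,219): 16 bp
  [219,232): 13 bp
  [232,239): 7 bp
  [239,250): 11 bp
  [250,258): 8 bp
  [258,263): 5 bp
  [263,268): 5 bp
  [268,273): 5 bp
  [273,282): 9 bp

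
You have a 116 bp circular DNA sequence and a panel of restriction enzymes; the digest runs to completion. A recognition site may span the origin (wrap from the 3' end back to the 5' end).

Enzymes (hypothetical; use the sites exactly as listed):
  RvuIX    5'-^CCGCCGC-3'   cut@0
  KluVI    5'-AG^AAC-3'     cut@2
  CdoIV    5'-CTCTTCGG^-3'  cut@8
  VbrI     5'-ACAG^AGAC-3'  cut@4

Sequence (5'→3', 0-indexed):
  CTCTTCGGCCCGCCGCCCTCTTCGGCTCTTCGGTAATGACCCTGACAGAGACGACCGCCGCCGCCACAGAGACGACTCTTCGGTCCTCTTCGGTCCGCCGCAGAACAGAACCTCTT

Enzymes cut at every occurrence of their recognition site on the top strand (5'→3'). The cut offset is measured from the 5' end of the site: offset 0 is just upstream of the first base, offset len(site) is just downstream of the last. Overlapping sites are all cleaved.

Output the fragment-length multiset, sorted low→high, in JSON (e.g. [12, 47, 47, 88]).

Per-enzyme occurrences:
  RvuIX CCGCCGC/0: at [9, 54, 57, 94] ⇒ [9, 54, 57, 94]
  KluVI AGAAC/2: at [101, 106] ⇒ [103, 108]
  CdoIV CTCTTCGG/8: at [0, 17, 25, 75, 85] ⇒ [8, 25, 33, 83, 93]
  VbrI ACAGAGAC/4: at [44, 65] ⇒ [48, 69]

All cut coordinates (distinct, sorted): [8, 9, 25, 33, 48, 54, 57, 69, 83, 93, 94, 103, 108]

Fragment lengths:
  8→9: 1 bp
  9→25: 16 bp
  25→33: 8 bp
  33→48: 15 bp
  48→54: 6 bp
  54→57: 3 bp
  57→69: 12 bp
  69→83: 14 bp
  83→93: 10 bp
  93→94: 1 bp
  94→103: 9 bp
  103→108: 5 bp
  108→8 (wrap): 116-108+8 = 16 bp

[1,1,3,5,6,8,9,10,12,14,15,16,16]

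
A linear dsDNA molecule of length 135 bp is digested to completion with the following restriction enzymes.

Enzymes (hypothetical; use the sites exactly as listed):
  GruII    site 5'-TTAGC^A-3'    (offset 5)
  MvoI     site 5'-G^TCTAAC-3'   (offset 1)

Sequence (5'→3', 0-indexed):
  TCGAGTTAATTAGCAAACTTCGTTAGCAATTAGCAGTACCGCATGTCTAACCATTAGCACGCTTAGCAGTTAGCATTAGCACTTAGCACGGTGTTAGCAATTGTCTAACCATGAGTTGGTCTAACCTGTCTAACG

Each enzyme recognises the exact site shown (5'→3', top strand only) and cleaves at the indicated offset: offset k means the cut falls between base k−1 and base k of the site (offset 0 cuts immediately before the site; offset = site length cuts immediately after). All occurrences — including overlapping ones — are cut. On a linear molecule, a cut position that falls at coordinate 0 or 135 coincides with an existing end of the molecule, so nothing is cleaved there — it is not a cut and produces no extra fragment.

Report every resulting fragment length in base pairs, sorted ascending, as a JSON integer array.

Site scan:
  GruII (TTAGCA, off=5): starts [9, 22, 29, 53, 62, 69, 75, 82, 93] → cuts [14, 27, 34, 58, 67, 74, 80, 87, 98]
  MvoI (GTCTAAC, off=1): starts [44, 102, 118, 127] → cuts [45, 103, 119, 128]

All cut coordinates (distinct, sorted): [14, 27, 34, 45, 58, 67, 74, 80, 87, 98, 103, 119, 128]

Fragment lengths:
  [0,14): 14 bp
  [14,27): 13 bp
  [27,34): 7 bp
  [34,45): 11 bp
  [45,58): 13 bp
  [58,67): 9 bp
  [67,74): 7 bp
  [74,80): 6 bp
  [80,87): 7 bp
  [87,98): 11 bp
  [98,103): 5 bp
  [103,119): 16 bp
  [119,128): 9 bp
  [128,135): 7 bp

[5,6,7,7,7,7,9,9,11,11,13,13,14,16]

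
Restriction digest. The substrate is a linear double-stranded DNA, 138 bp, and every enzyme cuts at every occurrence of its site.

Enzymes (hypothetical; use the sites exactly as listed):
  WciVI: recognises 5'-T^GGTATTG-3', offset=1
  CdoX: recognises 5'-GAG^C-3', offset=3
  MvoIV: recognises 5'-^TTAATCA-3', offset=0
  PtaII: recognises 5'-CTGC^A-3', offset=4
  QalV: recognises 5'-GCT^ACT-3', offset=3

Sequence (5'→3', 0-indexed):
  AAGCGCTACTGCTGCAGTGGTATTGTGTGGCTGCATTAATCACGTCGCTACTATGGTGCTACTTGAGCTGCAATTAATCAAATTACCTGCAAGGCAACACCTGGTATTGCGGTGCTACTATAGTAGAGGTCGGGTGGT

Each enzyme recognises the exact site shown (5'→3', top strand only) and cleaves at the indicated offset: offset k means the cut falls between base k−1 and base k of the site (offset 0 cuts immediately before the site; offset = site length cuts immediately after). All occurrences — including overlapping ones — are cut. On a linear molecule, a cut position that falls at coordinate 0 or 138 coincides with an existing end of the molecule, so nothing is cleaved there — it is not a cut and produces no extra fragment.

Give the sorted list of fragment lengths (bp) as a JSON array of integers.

Per-enzyme occurrences:
  WciVI (TGGTATTG, off=1): starts [17, 101] → cuts [18, 102]
  CdoX (GAGC, off=3): starts [64] → cuts [67]
  MvoIV (TTAATCA, off=0): starts [35, 73] → cuts [35, 73]
  PtaII (CTGCA, off=4): starts [11, 30, 67, 86] → cuts [15, 34, 71, 90]
  QalV (GCTACT, off=3): starts [4, 46, 57, 113] → cuts [7, 49, 60, 116]

All cut coordinates (distinct, sorted): [7, 15, 18, 34, 35, 49, 60, 67, 71, 73, 90, 102, 116]

Fragments:
  [0,7): 7 bp
  [7,15): 8 bp
  [15,18): 3 bp
  [18,34): 16 bp
  [34,35): 1 bp
  [35,49): 14 bp
  [49,60): 11 bp
  [60,67): 7 bp
  [67,71): 4 bp
  [71,73): 2 bp
  [73,90): 17 bp
  [90,102): 12 bp
  [102,116): 14 bp
  [116,138): 22 bp

[1,2,3,4,7,7,8,11,12,14,14,16,17,22]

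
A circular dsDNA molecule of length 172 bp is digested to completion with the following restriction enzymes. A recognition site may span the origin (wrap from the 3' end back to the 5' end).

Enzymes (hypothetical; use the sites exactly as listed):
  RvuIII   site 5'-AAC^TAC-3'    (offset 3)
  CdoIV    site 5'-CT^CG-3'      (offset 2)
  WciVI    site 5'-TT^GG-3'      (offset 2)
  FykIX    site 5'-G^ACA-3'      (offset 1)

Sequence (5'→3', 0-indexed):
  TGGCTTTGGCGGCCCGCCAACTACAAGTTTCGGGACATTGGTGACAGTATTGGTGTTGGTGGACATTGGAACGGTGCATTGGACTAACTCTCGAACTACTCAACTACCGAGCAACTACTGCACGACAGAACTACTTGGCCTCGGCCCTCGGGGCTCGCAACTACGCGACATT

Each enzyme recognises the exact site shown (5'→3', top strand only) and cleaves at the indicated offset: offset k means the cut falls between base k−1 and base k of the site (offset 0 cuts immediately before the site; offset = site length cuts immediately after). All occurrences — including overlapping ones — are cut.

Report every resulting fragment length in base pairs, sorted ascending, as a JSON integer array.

Site scan:
  RvuIII (AACTAC, off=3): starts [18, 93, 101, 112, 128, 158] → cuts [21, 96, 104, 115, 131, 161]
  CdoIV (CTCG, off=2): starts [89, 139, 146, 153] → cuts [91, 141, 148, 155]
  WciVI (TTGG, off=2): starts [5, 37, 49, 55, 65, 78, 134, 171] → cuts [1, 7, 39, 51, 57, 67, 80, 136]
  FykIX (GACA, off=1): starts [33, 42, 61, 123, 166] → cuts [34, 43, 62, 124, 167]

All cut coordinates (distinct, sorted): [1, 7, 21, 34, 39, 43, 51, 57, 62, 67, 80, 91, 96, 104, 115, 124, 131, 136, 141, 148, 155, 161, 167]

Fragments:
  1→7: 6 bp
  7→21: 14 bp
  21→34: 13 bp
  34→39: 5 bp
  39→43: 4 bp
  43→51: 8 bp
  51→57: 6 bp
  57→62: 5 bp
  62→67: 5 bp
  67→80: 13 bp
  80→91: 11 bp
  91→96: 5 bp
  96→104: 8 bp
  104→115: 11 bp
  115→124: 9 bp
  124→131: 7 bp
  131→136: 5 bp
  136→141: 5 bp
  141→148: 7 bp
  148→155: 7 bp
  155→161: 6 bp
  161→167: 6 bp
  167→1 (wrap): 172-167+1 = 6 bp

[4,5,5,5,5,5,5,6,6,6,6,6,7,7,7,8,8,9,11,11,13,13,14]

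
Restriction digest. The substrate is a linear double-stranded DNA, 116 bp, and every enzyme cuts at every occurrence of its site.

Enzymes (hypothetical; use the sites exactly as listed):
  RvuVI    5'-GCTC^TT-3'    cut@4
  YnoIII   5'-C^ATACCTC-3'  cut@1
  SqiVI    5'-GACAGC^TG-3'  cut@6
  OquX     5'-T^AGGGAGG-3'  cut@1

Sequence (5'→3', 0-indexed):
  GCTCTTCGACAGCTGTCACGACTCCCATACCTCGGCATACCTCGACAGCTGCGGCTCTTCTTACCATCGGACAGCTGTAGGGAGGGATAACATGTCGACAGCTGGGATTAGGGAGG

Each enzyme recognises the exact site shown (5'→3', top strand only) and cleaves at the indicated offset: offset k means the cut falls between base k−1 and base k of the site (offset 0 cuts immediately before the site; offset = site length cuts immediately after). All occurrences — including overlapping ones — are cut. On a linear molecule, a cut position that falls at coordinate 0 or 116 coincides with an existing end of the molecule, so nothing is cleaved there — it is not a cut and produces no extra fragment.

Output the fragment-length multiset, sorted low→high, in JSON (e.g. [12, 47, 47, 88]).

Site scan:
  RvuVI GCTCTT/4: at [0, 53] ⇒ [4, 57]
  YnoIII CATACCTC/1: at [25, 35] ⇒ [26, 36]
  SqiVI GACAGCTG/6: at [7, 43, 69, 96] ⇒ [13, 49, 75, 102]
  OquX TAGGGAGG/1: at [77, 108] ⇒ [78, 109]

All cut coordinates (distinct, sorted): [4, 13, 26, 36, 49, 57, 75, 78, 102, 109]

Fragments:
  [0,4): 4 bp
  [4,13): 9 bp
  [13,26): 13 bp
  [26,36): 10 bp
  [36,49): 13 bp
  [49,57): 8 bp
  [57,75): 18 bp
  [75,78): 3 bp
  [78,102): 24 bp
  [102,109): 7 bp
  [109,116): 7 bp

[3,4,7,7,8,9,10,13,13,18,24]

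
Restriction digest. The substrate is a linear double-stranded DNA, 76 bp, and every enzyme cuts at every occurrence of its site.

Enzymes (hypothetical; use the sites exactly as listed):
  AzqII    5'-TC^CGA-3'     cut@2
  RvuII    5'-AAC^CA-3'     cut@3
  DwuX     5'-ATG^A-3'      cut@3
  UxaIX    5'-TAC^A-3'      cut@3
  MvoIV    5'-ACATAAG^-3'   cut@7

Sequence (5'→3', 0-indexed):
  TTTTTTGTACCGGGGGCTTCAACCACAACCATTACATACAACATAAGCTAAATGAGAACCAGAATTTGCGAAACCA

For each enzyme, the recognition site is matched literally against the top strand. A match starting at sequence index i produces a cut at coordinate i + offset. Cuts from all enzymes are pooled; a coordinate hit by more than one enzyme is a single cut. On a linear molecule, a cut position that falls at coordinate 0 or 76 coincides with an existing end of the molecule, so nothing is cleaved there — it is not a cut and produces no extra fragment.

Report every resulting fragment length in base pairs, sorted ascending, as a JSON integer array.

Site scan:
  AzqII (TCCGA, off=2): no sites
  RvuII (AACCA, off=3): starts [20, 26, 56, 71] → cuts [23, 29, 59, 74]
  DwuX (ATGA, off=3): starts [51] → cuts [54]
  UxaIX (TACA, off=3): starts [32, 36] → cuts [35, 39]
  MvoIV (ACATAAG, off=7): starts [40] → cuts [47]

All cut coordinates (distinct, sorted): [23, 29, 35, 39, 47, 54, 59, 74]

Fragment lengths:
  [0,23): 23 bp
  [23,29): 6 bp
  [29,35): 6 bp
  [35,39): 4 bp
  [39,47): 8 bp
  [47,54): 7 bp
  [54,59): 5 bp
  [59,74): 15 bp
  [74,76): 2 bp

[2,4,5,6,6,7,8,15,23]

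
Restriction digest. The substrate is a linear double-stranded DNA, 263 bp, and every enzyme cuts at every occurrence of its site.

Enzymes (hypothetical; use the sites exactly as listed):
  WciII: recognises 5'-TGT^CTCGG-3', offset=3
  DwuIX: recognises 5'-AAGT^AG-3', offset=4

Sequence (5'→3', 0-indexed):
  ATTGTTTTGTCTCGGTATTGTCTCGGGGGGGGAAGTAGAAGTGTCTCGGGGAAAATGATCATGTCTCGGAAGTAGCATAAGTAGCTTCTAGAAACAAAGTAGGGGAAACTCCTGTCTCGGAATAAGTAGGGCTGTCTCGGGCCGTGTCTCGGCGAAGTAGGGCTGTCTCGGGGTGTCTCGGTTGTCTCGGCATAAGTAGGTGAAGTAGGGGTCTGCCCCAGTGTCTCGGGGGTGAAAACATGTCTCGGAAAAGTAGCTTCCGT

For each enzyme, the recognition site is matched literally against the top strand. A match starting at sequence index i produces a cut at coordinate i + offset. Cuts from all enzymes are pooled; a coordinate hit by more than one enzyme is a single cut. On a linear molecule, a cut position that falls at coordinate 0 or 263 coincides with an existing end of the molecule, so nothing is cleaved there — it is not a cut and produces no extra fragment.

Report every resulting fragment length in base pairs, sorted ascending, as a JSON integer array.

Site scan:
  WciII TGTCTCGG/3: at [7, 18, 41, 61, 112, 132, 144, 163, 173, 182, 221, 240] ⇒ [10, 21, 44, 64, 115, 135, 147, 166, 176, 185, 224, 243]
  DwuIX AAGTAG/4: at [32, 69, 78, 96, 123, 154, 193, 202, 250] ⇒ [36, 73, 82, 100, 127, 158, 197, 206, 254]

Pooled cuts: [10, 21, 36, 44, 64, 73, 82, 100, 115, 127, 135, 147, 158, 166, 176, 185, 197, 206, 224, 243, 254]

Fragment lengths:
  [0,10): 10 bp
  [10,21): 11 bp
  [21,36): 15 bp
  [36,44): 8 bp
  [44,64): 20 bp
  [64,73): 9 bp
  [73,82): 9 bp
  [82,100): 18 bp
  [100,115): 15 bp
  [115,127): 12 bp
  [127,135): 8 bp
  [135,147): 12 bp
  [147,158): 11 bp
  [158,166): 8 bp
  [166,176): 10 bp
  [176,185): 9 bp
  [185,197): 12 bp
  [197,206): 9 bp
  [206,224): 18 bp
  [224,243): 19 bp
  [243,254): 11 bp
  [254,263): 9 bp

[8,8,8,9,9,9,9,9,10,10,11,11,11,12,12,12,15,15,18,18,19,20]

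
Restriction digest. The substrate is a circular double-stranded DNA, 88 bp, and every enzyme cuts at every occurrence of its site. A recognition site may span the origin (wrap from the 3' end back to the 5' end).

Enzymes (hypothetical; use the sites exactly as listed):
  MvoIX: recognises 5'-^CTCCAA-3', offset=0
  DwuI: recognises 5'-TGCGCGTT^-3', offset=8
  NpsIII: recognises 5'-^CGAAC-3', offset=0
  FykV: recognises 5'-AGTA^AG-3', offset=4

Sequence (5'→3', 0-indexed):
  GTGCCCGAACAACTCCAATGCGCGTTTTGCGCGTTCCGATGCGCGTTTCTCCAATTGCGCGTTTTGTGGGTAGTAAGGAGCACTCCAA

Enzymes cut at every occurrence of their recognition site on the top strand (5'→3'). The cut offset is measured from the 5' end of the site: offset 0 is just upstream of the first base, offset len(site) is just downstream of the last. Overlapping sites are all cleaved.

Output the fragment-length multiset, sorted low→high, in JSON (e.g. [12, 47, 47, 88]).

[1,7,7,9,11,12,12,14,15]

Scan for sites:
  MvoIX (CTCCAA, off=0): starts [12, 48, 82] → cuts [12, 48, 82]
  DwuI (TGCGCGTT, off=8): starts [18, 27, 39, 55] → cuts [26, 35, 47, 63]
  NpsIII (CGAAC, off=0): starts [5] → cuts [5]
  FykV (AGTAAG, off=4): starts [71] → cuts [75]

All cut coordinates (distinct, sorted): [5, 12, 26, 35, 47, 48, 63, 75, 82]

Fragment lengths:
  5→12: 7 bp
  12→26: 14 bp
  26→35: 9 bp
  35→47: 12 bp
  47→48: 1 bp
  48→63: 15 bp
  63→75: 12 bp
  75→82: 7 bp
  82→5 (wrap): 88-82+5 = 11 bp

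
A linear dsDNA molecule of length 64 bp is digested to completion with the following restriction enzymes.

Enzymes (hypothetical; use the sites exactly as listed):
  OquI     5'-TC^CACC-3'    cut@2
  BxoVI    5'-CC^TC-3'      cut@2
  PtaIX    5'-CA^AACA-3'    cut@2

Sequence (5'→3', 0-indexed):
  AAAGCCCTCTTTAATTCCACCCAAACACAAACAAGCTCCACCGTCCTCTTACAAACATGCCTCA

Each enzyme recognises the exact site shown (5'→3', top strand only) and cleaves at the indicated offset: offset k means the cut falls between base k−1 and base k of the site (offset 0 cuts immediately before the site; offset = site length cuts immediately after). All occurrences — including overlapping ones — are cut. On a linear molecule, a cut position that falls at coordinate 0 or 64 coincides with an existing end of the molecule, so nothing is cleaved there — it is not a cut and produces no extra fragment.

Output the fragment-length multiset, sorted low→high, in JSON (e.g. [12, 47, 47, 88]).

[3,6,6,7,7,8,8,9,10]

Scan for sites:
  OquI TCCACC/2: at [15, 36] ⇒ [17, 38]
  BxoVI CCTC/2: at [5, 44, 59] ⇒ [7, 46, 61]
  PtaIX CAAACA/2: at [21, 27, 51] ⇒ [23, 29, 53]

Pooled cuts: [7, 17, 23, 29, 38, 46, 53, 61]

Fragments:
  [0,7): 7 bp
  [7,17): 10 bp
  [17,23): 6 bp
  [23,29): 6 bp
  [29,38): 9 bp
  [38,46): 8 bp
  [46,53): 7 bp
  [53,61): 8 bp
  [61,64): 3 bp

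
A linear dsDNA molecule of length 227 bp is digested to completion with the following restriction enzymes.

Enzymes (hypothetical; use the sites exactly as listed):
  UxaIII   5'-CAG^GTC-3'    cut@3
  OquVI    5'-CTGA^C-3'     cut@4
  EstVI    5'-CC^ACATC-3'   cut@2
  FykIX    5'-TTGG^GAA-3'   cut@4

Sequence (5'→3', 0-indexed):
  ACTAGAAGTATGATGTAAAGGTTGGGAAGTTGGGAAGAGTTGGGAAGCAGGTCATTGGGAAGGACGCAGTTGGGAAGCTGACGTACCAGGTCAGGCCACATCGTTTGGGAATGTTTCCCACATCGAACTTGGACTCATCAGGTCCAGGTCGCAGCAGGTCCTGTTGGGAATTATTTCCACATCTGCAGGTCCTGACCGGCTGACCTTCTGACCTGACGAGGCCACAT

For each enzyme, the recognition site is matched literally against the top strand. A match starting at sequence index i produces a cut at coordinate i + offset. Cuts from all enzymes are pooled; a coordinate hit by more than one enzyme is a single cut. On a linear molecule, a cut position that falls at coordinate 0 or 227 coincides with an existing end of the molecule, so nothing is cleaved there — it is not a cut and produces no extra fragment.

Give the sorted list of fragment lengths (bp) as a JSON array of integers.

[5,6,7,7,8,8,8,8,8,8,8,10,10,10,10,11,11,11,11,15,22,25]

Per-enzyme occurrences:
  UxaIII CAGGTC/3: at [47, 86, 138, 144, 154, 185] ⇒ [50, 89, 141, 147, 157, 188]
  OquVI CTGAC/4: at [77, 191, 199, 207, 212] ⇒ [81, 195, 203, 211, 216]
  EstVI CCACATC/2: at [95, 117, 176] ⇒ [97, 119, 178]
  FykIX TTGGGAA/4: at [21, 29, 39, 54, 69, 104, 163] ⇒ [25, 33, 43, 58, 73, 108, 167]

Pooled cuts: [25, 33, 43, 50, 58, 73, 81, 89, 97, 108, 119, 141, 147, 157, 167, 178, 188, 195, 203, 211, 216]

Fragment lengths:
  [0,25): 25 bp
  [25,33): 8 bp
  [33,43): 10 bp
  [43,50): 7 bp
  [50,58): 8 bp
  [58,73): 15 bp
  [73,81): 8 bp
  [81,89): 8 bp
  [89,97): 8 bp
  [97,108): 11 bp
  [108,119): 11 bp
  [119,141): 22 bp
  [141,147): 6 bp
  [147,157): 10 bp
  [157,167): 10 bp
  [167,178): 11 bp
  [178,188): 10 bp
  [188,195): 7 bp
  [195,203): 8 bp
  [203,211): 8 bp
  [211,216): 5 bp
  [216,227): 11 bp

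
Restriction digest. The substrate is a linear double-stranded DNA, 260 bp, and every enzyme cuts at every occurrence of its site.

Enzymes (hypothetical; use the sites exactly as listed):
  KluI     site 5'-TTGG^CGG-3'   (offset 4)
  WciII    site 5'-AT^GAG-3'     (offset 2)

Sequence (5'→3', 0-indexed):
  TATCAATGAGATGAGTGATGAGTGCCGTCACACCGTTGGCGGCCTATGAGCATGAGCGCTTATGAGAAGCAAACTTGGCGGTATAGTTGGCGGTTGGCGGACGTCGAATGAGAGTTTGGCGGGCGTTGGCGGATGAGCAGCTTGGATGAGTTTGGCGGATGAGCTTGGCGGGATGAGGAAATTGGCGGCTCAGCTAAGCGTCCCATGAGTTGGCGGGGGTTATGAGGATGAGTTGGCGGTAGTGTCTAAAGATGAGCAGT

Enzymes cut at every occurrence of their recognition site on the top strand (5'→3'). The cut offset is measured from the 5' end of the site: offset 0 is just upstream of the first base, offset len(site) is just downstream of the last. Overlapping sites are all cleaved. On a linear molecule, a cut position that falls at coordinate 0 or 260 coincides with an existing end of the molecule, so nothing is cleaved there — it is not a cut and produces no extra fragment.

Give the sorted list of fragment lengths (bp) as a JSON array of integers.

Per-enzyme occurrences:
  KluI (TTGGCGG, off=4): starts [35, 74, 86, 93, 115, 125, 151, 164, 181, 209, 232] → cuts [39, 78, 90, 97, 119, 129, 155, 168, 185, 213, 236]
  WciII (ATGAG, off=2): starts [5, 10, 17, 45, 51, 61, 107, 132, 145, 158, 172, 204, 221, 227, 251] → cuts [7, 12, 19, 47, 53, 63, 109, 134, 147, 160, 174, 206, 223, 229, 253]

Pooled cuts: [7, 12, 19, 39, 47, 53, 63, 78, 90, 97, 109, 119, 129, 134, 147, 155, 160, 168, 174, 185, 206, 213, 223, 229, 236, 253]

Fragments:
  [0,7): 7 bp
  [7,12): 5 bp
  [12,19): 7 bp
  [19,39): 20 bp
  [39,47): 8 bp
  [47,53): 6 bp
  [53,63): 10 bp
  [63,78): 15 bp
  [78,90): 12 bp
  [90,97): 7 bp
  [97,109): 12 bp
  [109,119): 10 bp
  [119,129): 10 bp
  [129,134): 5 bp
  [134,147): 13 bp
  [147,155): 8 bp
  [155,160): 5 bp
  [160,168): 8 bp
  [168,174): 6 bp
  [174,185): 11 bp
  [185,206): 21 bp
  [206,213): 7 bp
  [213,223): 10 bp
  [223,229): 6 bp
  [229,236): 7 bp
  [236,253): 17 bp
  [253,260): 7 bp

[5,5,5,6,6,6,7,7,7,7,7,7,8,8,8,10,10,10,10,11,12,12,13,15,17,20,21]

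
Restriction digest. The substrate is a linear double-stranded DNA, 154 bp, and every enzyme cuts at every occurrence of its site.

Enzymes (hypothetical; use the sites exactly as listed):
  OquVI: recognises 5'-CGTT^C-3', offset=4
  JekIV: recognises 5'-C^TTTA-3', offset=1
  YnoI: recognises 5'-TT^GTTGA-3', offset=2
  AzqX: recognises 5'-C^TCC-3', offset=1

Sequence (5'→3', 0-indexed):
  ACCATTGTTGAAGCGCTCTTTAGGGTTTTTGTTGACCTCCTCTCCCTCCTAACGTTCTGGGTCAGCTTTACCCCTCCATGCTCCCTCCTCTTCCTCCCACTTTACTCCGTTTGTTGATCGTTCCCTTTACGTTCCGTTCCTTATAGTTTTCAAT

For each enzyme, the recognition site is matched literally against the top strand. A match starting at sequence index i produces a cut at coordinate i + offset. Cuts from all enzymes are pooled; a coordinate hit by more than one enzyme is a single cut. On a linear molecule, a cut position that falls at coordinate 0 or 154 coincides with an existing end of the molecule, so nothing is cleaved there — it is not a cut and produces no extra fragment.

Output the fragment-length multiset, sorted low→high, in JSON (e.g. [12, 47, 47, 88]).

Site scan:
  OquVI CGTTC/4: at [52, 118, 129, 134] ⇒ [56, 122, 133, 138]
  JekIV CTTTA/1: at [17, 65, 99, 124] ⇒ [18, 66, 100, 125]
  YnoI TTGTTGA/2: at [4, 28, 110] ⇒ [6, 30, 112]
  AzqX CTCC/1: at [36, 41, 45, 73, 80, 84, 93, 104] ⇒ [37, 42, 46, 74, 81, 85, 94, 105]

Pooled cuts: [6, 18, 30, 37, 42, 46, 56, 66, 74, 81, 85, 94, 100, 105, 112, 122, 125, 133, 138]

Fragments:
  [0,6): 6 bp
  [6,18): 12 bp
  [18,30): 12 bp
  [30,37): 7 bp
  [37,42): 5 bp
  [42,46): 4 bp
  [46,56): 10 bp
  [56,66): 10 bp
  [66,74): 8 bp
  [74,81): 7 bp
  [81,85): 4 bp
  [85,94): 9 bp
  [94,100): 6 bp
  [100,105): 5 bp
  [105,112): 7 bp
  [112,122): 10 bp
  [122,125): 3 bp
  [125,133): 8 bp
  [133,138): 5 bp
  [138,154): 16 bp

[3,4,4,5,5,5,6,6,7,7,7,8,8,9,10,10,10,12,12,16]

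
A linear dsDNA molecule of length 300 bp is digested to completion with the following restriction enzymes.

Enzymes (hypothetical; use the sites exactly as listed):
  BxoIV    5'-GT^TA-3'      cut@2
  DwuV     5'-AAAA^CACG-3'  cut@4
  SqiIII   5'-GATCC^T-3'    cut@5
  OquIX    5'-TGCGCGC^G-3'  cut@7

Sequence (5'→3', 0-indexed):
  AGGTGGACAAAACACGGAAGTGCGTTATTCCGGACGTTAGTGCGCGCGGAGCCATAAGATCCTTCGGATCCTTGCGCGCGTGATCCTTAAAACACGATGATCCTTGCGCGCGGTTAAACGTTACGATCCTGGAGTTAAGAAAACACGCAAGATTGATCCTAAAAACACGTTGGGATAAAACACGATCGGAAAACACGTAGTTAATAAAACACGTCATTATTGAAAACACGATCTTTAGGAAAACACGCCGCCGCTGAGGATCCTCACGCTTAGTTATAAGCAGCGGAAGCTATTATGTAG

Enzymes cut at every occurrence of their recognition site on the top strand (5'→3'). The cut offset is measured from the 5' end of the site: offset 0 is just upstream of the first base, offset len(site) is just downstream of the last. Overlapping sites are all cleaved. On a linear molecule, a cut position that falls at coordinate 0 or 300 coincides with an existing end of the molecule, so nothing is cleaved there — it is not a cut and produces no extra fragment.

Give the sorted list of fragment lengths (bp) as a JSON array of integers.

Scan for sites:
  BxoIV GTTA/2: at [23, 35, 112, 119, 133, 199, 272] ⇒ [25, 37, 114, 121, 135, 201, 274]
  DwuV AAAACACG/4: at [8, 88, 139, 161, 176, 189, 205, 222, 239] ⇒ [12, 92, 143, 165, 180, 193, 209, 226, 243]
  SqiIII GATCCT/5: at [57, 66, 81, 98, 124, 154, 258] ⇒ [62, 71, 86, 103, 129, 159, 263]
  OquIX TGCGCGCG/7: at [40, 72, 104] ⇒ [47, 79, 111]

Pooled cuts: [12, 25, 37, 47, 62, 71, 79, 86, 92, 103, 111, 114, 121, 129, 135, 143, 159, 165, 180, 193, 201, 209, 226, 243, 263, 274]

Fragments:
  [0,12): 12 bp
  [12,25): 13 bp
  [25,37): 12 bp
  [37,47): 10 bp
  [47,62): 15 bp
  [62,71): 9 bp
  [71,79): 8 bp
  [79,86): 7 bp
  [86,92): 6 bp
  [92,103): 11 bp
  [103,111): 8 bp
  [111,114): 3 bp
  [114,121): 7 bp
  [121,129): 8 bp
  [129,135): 6 bp
  [135,143): 8 bp
  [143,159): 16 bp
  [159,165): 6 bp
  [165,180): 15 bp
  [180,193): 13 bp
  [193,201): 8 bp
  [201,209): 8 bp
  [209,226): 17 bp
  [226,243): 17 bp
  [243,263): 20 bp
  [263,274): 11 bp
  [274,300): 26 bp

[3,6,6,6,7,7,8,8,8,8,8,8,9,10,11,11,12,12,13,13,15,15,16,17,17,20,26]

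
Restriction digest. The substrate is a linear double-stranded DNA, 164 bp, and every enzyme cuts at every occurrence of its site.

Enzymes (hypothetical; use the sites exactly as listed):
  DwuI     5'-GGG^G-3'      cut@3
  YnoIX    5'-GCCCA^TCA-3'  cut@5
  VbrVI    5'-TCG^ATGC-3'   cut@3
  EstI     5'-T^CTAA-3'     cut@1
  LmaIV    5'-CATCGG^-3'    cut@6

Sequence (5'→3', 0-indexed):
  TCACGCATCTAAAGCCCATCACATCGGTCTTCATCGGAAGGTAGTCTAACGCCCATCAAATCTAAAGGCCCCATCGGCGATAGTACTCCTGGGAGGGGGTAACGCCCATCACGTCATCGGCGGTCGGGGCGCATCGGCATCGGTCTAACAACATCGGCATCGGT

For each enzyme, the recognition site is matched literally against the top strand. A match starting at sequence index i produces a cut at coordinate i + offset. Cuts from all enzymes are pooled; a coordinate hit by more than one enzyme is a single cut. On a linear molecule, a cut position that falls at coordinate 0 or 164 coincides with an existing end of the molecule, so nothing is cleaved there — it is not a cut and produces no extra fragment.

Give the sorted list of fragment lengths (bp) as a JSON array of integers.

Per-enzyme occurrences:
  DwuI (GGGG, off=3): starts [94, 95, 125] → cuts [97, 98, 128]
  YnoIX (GCCCATCA, off=5): starts [13, 50, 103] → cuts [18, 55, 108]
  VbrVI (TCGATGC, off=3): no sites
  EstI (TCTAA, off=1): starts [7, 44, 60, 143] → cuts [8, 45, 61, 144]
  LmaIV (CATCGG, off=6): starts [21, 31, 71, 114, 131, 137, 151, 157] → cuts [27, 37, 77, 120, 137, 143, 157, 163]

Pooled cuts: [8, 18, 27, 37, 45, 55, 61, 77, 97, 98, 108, 120, 128, 137, 143, 144, 157, 163]

Fragments:
  [0,8): 8 bp
  [8,18): 10 bp
  [18,27): 9 bp
  [27,37): 10 bp
  [37,45): 8 bp
  [45,55): 10 bp
  [55,61): 6 bp
  [61,77): 16 bp
  [77,97): 20 bp
  [97,98): 1 bp
  [98,108): 10 bp
  [108,120): 12 bp
  [120,128): 8 bp
  [128,137): 9 bp
  [137,143): 6 bp
  [143,144): 1 bp
  [144,157): 13 bp
  [157,163): 6 bp
  [163,164): 1 bp

[1,1,1,6,6,6,8,8,8,9,9,10,10,10,10,12,13,16,20]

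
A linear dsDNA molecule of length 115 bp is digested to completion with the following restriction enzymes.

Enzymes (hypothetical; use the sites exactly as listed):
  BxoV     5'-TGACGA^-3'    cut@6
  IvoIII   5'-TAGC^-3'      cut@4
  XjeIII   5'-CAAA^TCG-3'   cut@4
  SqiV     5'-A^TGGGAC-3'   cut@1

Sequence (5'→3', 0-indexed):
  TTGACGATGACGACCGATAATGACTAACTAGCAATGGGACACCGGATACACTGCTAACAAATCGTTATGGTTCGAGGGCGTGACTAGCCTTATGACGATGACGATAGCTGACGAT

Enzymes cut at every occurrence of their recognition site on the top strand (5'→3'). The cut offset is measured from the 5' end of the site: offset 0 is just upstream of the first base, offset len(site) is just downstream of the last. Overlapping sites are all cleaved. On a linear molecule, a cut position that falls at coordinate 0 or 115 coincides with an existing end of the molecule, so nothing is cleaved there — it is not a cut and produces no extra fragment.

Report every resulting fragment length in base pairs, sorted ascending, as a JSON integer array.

[1,2,4,6,6,6,7,10,19,27,27]

Scan for sites:
  BxoV (TGACGA, off=6): starts [1, 7, 92, 98, 108] → cuts [7, 13, 98, 104, 114]
  IvoIII (TAGC, off=4): starts [28, 84, 104] → cuts [32, 88, 108]
  XjeIII (CAAATCG, off=4): starts [57] → cuts [61]
  SqiV (ATGGGAC, off=1): starts [33] → cuts [34]

Pooled cuts: [7, 13, 32, 34, 61, 88, 98, 104, 108, 114]

Fragments:
  [0,7): 7 bp
  [7,13): 6 bp
  [13,32): 19 bp
  [32,34): 2 bp
  [34,61): 27 bp
  [61,88): 27 bp
  [88,98): 10 bp
  [98,104): 6 bp
  [104,108): 4 bp
  [108,114): 6 bp
  [114,115): 1 bp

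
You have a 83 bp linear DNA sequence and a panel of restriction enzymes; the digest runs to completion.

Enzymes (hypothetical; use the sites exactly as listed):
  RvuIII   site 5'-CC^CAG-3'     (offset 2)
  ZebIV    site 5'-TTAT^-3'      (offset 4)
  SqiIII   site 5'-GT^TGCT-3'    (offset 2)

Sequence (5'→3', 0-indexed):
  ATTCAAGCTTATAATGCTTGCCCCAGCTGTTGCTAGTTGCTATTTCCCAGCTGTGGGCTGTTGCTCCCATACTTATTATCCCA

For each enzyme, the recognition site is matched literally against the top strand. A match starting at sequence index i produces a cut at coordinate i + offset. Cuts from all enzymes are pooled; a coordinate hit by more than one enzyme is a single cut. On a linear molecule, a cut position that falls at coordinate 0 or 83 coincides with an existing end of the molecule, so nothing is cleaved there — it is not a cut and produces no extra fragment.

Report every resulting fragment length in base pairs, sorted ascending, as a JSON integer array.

Per-enzyme occurrences:
  RvuIII (CCCAG, off=2): starts [21, 45] → cuts [23, 47]
  ZebIV (TTAT, off=4): starts [8, 72, 75] → cuts [12, 76, 79]
  SqiIII (GTTGCT, off=2): starts [28, 35, 59] → cuts [30, 37, 61]

All cut coordinates (distinct, sorted): [12, 23, 30, 37, 47, 61, 76, 79]

Fragments:
  [0,12): 12 bp
  [12,23): 11 bp
  [23,30): 7 bp
  [30,37): 7 bp
  [37,47): 10 bp
  [47,61): 14 bp
  [61,76): 15 bp
  [76,79): 3 bp
  [79,83): 4 bp

[3,4,7,7,10,11,12,14,15]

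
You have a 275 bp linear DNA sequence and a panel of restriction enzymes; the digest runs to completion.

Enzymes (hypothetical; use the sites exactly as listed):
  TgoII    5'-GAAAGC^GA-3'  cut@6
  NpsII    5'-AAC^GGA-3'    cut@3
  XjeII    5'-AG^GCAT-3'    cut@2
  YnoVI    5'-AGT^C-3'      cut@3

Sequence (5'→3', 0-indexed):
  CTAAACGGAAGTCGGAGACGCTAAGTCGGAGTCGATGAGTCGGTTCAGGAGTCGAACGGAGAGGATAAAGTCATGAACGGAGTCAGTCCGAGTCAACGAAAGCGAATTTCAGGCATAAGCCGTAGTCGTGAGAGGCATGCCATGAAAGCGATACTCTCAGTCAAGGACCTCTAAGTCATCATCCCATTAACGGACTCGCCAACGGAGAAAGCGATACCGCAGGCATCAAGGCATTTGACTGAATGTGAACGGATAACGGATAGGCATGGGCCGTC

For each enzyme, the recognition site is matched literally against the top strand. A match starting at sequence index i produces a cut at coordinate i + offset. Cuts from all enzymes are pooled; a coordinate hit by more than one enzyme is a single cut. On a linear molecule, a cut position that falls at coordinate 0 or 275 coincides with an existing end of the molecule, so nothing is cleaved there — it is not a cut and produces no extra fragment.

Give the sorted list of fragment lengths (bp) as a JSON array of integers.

Per-enzyme occurrences:
  TgoII (GAAAGCGA, off=6): starts [97, 143, 206] → cuts [103, 149, 212]
  NpsII (AACGGA, off=3): starts [3, 54, 75, 188, 200, 247, 254] → cuts [6, 57, 78, 191, 203, 250, 257]
  XjeII (AGGCAT, off=2): starts [110, 132, 220, 228, 261] → cuts [112, 134, 222, 230, 263]
  YnoVI (AGTC, off=3): starts [9, 23, 29, 37, 49, 68, 80, 84, 90, 123, 158, 173] → cuts [12, 26, 32, 40, 52, 71, 83, 87, 93, 126, 161, 176]

All cut coordinates (distinct, sorted): [6, 12, 26, 32, 40, 52, 57, 71, 78, 83, 87, 93, 103, 112, 126, 134, 149, 161, 176, 191, 203, 212, 222, 230, 250, 257, 263]

Fragments:
  [0,6): 6 bp
  [6,12): 6 bp
  [12,26): 14 bp
  [26,32): 6 bp
  [32,40): 8 bp
  [40,52): 12 bp
  [52,57): 5 bp
  [57,71): 14 bp
  [71,78): 7 bp
  [78,83): 5 bp
  [83,87): 4 bp
  [87,93): 6 bp
  [93,103): 10 bp
  [103,112): 9 bp
  [112,126): 14 bp
  [126,134): 8 bp
  [134,149): 15 bp
  [149,161): 12 bp
  [161,176): 15 bp
  [176,191): 15 bp
  [191,203): 12 bp
  [203,212): 9 bp
  [212,222): 10 bp
  [222,230): 8 bp
  [230,250): 20 bp
  [250,257): 7 bp
  [257,263): 6 bp
  [263,275): 12 bp

[4,5,5,6,6,6,6,6,7,7,8,8,8,9,9,10,10,12,12,12,12,14,14,14,15,15,15,20]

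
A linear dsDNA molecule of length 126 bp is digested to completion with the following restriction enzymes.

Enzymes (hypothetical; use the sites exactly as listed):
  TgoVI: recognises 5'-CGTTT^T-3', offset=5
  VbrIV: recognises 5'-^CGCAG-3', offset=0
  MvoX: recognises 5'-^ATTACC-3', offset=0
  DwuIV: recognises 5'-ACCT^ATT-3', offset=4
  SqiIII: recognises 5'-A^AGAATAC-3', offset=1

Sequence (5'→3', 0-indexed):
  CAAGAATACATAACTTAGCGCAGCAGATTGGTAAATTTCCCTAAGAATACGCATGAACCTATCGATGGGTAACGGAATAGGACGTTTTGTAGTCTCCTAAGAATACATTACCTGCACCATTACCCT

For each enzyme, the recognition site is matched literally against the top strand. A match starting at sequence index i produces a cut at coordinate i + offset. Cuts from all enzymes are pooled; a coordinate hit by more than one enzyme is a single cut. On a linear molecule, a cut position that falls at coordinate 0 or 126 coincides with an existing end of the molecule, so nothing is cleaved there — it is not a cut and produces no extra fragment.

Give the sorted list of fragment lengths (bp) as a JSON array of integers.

Site scan:
  TgoVI (CGTTTT, off=5): starts [82] → cuts [87]
  VbrIV (CGCAG, off=0): starts [18] → cuts [18]
  MvoX (ATTACC, off=0): starts [106, 118] → cuts [106, 118]
  DwuIV (ACCTATT, off=4): no sites
  SqiIII (AAGAATAC, off=1): starts [1, 42, 98] → cuts [2, 43, 99]

All cut coordinates (distinct, sorted): [2, 18, 43, 87, 99, 106, 118]

Fragment lengths:
  [0,2): 2 bp
  [2,18): 16 bp
  [18,43): 25 bp
  [43,87): 44 bp
  [87,99): 12 bp
  [99,106): 7 bp
  [106,118): 12 bp
  [118,126): 8 bp

[2,7,8,12,12,16,25,44]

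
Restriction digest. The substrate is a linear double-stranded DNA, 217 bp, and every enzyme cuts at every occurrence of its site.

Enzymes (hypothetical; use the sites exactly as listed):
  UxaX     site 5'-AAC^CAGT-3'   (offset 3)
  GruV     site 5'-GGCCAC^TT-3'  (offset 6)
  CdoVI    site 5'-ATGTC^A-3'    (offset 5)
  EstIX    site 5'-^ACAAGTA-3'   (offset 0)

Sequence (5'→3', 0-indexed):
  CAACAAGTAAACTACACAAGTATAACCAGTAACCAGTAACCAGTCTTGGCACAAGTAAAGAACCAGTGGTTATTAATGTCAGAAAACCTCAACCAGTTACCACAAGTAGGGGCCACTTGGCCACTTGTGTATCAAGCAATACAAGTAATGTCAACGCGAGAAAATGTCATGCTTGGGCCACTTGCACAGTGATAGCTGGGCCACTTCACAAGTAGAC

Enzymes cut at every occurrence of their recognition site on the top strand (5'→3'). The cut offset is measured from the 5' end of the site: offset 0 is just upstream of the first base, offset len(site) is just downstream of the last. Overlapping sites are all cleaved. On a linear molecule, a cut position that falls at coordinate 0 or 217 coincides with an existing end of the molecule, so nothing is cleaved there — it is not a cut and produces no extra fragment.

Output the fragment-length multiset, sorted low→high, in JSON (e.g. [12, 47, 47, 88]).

Per-enzyme occurrences:
  UxaX AACCAGT/3: at [23, 30, 37, 60, 90] ⇒ [26, 33, 40, 63, 93]
  GruV GGCCACTT/6: at [110, 118, 175, 198] ⇒ [116, 124, 181, 204]
  CdoVI ATGTCA/5: at [75, 147, 163] ⇒ [80, 152, 168]
  EstIX ACAAGTA/0: at [2, 15, 50, 101, 140, 207] ⇒ [2, 15, 50, 101, 140, 207]

All cut coordinates (distinct, sorted): [2, 15, 26, 33, 40, 50, 63, 80, 93, 101, 116, 124, 140, 152, 168, 181, 204, 207]

Fragments:
  [0,2): 2 bp
  [2,15): 13 bp
  [15,26): 11 bp
  [26,33): 7 bp
  [33,40): 7 bp
  [40,50): 10 bp
  [50,63): 13 bp
  [63,80): 17 bp
  [80,93): 13 bp
  [93,101): 8 bp
  [101,116): 15 bp
  [116,124): 8 bp
  [124,140): 16 bp
  [140,152): 12 bp
  [152,168): 16 bp
  [168,181): 13 bp
  [181,204): 23 bp
  [204,207): 3 bp
  [207,217): 10 bp

[2,3,7,7,8,8,10,10,11,12,13,13,13,13,15,16,16,17,23]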